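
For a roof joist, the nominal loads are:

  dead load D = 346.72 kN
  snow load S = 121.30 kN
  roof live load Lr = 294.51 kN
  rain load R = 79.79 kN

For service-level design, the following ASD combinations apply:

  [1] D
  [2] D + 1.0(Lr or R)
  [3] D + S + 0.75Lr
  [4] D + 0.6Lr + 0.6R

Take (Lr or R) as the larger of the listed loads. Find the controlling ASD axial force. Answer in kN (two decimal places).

(Lr or R) → Lr = 294.51 kN.
[1] 1.0(346.72) = 346.72
[2] 1.0(346.72) + 1.0(294.51) = 346.72 + 294.51 = 641.23
[3] 1.0(346.72) + 1.0(121.30) + 0.75(294.51) = 346.72 + 121.30 + 220.88 = 688.90
[4] 1.0(346.72) + 0.6(294.51) + 0.6(79.79) = 346.72 + 176.71 + 47.87 = 571.30
Combination 3 governs: N = 688.90 kN.

688.90 kN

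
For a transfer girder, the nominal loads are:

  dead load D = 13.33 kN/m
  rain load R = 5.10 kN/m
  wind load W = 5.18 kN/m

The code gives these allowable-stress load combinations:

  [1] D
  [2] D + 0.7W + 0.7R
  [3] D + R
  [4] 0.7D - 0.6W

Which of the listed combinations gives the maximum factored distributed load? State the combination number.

[1] 1.0(13.33) = 13.33
[2] 1.0(13.33) + 0.7(5.18) + 0.7(5.10) = 13.33 + 3.63 + 3.57 = 20.53
[3] 1.0(13.33) + 1.0(5.10) = 13.33 + 5.10 = 18.43
[4] 0.7(13.33) - 0.6(5.18) = 9.33 - 3.11 = 6.22
The largest value is 20.53 kN/m from combination 2.

Combination 2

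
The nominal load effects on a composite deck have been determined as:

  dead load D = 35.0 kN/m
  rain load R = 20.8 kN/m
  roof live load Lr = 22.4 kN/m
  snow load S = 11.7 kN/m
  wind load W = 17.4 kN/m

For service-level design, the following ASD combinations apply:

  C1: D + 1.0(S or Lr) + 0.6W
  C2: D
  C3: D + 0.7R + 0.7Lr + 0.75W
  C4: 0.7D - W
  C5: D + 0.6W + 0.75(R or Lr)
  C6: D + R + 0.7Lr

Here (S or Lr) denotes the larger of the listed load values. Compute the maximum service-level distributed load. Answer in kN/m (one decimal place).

78.3 kN/m

(S or Lr) → Lr = 22.4 kN/m; (R or Lr) → Lr = 22.4 kN/m.
C1: 1.0(35.0) + 1.0(22.4) + 0.6(17.4) = 67.8
C2: 1.0(35.0) = 35.0
C3: 1.0(35.0) + 0.7(20.8) + 0.7(22.4) + 0.75(17.4) = 78.3
C4: 0.7(35.0) - 1.0(17.4) = 7.1
C5: 1.0(35.0) + 0.6(17.4) + 0.75(22.4) = 62.2
C6: 1.0(35.0) + 1.0(20.8) + 0.7(22.4) = 71.5
Maximum is from combination 3.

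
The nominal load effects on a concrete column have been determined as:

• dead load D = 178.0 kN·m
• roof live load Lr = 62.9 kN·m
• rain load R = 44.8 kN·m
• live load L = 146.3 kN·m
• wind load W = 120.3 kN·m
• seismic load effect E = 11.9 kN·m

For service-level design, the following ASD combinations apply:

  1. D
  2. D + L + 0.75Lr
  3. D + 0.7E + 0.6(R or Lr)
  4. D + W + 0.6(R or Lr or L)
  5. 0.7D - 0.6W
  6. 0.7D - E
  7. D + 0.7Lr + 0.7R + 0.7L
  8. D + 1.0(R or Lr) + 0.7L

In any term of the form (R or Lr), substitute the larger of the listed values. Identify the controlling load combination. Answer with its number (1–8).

Combination 4

(R or Lr) → Lr = 62.9 kN·m; (R or Lr or L) → L = 146.3 kN·m.
1. 1.0(178.0) = 178.0
2. 1.0(178.0) + 1.0(146.3) + 0.75(62.9) = 371.5
3. 1.0(178.0) + 0.7(11.9) + 0.6(62.9) = 224.1
4. 1.0(178.0) + 1.0(120.3) + 0.6(146.3) = 386.1
5. 0.7(178.0) - 0.6(120.3) = 52.4
6. 0.7(178.0) - 1.0(11.9) = 112.7
7. 1.0(178.0) + 0.7(62.9) + 0.7(44.8) + 0.7(146.3) = 355.8
8. 1.0(178.0) + 1.0(62.9) + 0.7(146.3) = 343.3
The largest value is 386.1 kN·m from combination 4.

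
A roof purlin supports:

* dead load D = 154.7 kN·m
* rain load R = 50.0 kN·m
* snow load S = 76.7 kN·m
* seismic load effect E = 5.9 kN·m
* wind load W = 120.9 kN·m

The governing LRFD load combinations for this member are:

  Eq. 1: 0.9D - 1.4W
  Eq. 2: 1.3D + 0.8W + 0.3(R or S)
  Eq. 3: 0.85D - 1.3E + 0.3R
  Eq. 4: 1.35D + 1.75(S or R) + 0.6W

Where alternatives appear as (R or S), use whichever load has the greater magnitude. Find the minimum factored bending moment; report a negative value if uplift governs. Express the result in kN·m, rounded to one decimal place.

(R or S) → S = 76.7 kN·m; (S or R) → S = 76.7 kN·m.
Eq. 1: 0.9(154.7) - 1.4(120.9) = -30.0
Eq. 2: 1.3(154.7) + 0.8(120.9) + 0.3(76.7) = 201.1 + 96.7 + 23.0 = 320.8
Eq. 3: 0.85(154.7) - 1.3(5.9) + 0.3(50.0) = 131.5 - 7.7 + 15.0 = 138.8
Eq. 4: 1.35(154.7) + 1.75(76.7) + 0.6(120.9) = 415.6
Combination 1 gives the minimum: -30.0 kN·m.

-30.0 kN·m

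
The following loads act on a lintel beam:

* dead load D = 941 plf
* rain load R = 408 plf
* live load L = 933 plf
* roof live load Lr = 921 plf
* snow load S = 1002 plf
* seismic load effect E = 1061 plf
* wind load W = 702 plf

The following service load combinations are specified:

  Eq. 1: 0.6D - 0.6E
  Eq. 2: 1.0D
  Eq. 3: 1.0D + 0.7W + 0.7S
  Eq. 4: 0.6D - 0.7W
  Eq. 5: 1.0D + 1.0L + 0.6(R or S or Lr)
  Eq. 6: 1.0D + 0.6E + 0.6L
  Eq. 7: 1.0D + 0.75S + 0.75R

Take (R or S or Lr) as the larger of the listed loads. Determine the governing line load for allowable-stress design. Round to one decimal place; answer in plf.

2475.2 plf

(R or S or Lr) → S = 1002 plf.
Eq. 1: 0.6(941) - 0.6(1061) = 564.6 - 636.6 = -72.0
Eq. 2: 1.0(941) = 941.0
Eq. 3: 1.0(941) + 0.7(702) + 0.7(1002) = 941.0 + 491.4 + 701.4 = 2133.8
Eq. 4: 0.6(941) - 0.7(702) = 564.6 - 491.4 = 73.2
Eq. 5: 1.0(941) + 1.0(933) + 0.6(1002) = 941.0 + 933.0 + 601.2 = 2475.2
Eq. 6: 1.0(941) + 0.6(1061) + 0.6(933) = 941.0 + 636.6 + 559.8 = 2137.4
Eq. 7: 1.0(941) + 0.75(1002) + 0.75(408) = 941.0 + 751.5 + 306.0 = 1998.5
Maximum is from combination 5.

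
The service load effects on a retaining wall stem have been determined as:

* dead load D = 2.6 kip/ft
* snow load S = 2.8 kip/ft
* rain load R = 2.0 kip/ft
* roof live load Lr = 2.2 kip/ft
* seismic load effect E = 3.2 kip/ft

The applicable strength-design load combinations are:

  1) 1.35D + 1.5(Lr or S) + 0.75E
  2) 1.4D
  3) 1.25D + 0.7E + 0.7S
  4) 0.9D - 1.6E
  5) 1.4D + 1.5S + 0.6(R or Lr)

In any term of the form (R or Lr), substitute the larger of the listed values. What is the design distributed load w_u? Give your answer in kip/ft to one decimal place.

(Lr or S) → S = 2.8 kip/ft; (R or Lr) → Lr = 2.2 kip/ft.
1) 1.35(2.6) + 1.5(2.8) + 0.75(3.2) = 3.5 + 4.2 + 2.4 = 10.1
2) 1.4(2.6) = 3.6
3) 1.25(2.6) + 0.7(3.2) + 0.7(2.8) = 3.3 + 2.2 + 2.0 = 7.5
4) 0.9(2.6) - 1.6(3.2) = 2.3 - 5.1 = -2.8
5) 1.4(2.6) + 1.5(2.8) + 0.6(2.2) = 9.2
Combination 1 governs: w_u = 10.1 kip/ft.

10.1 kip/ft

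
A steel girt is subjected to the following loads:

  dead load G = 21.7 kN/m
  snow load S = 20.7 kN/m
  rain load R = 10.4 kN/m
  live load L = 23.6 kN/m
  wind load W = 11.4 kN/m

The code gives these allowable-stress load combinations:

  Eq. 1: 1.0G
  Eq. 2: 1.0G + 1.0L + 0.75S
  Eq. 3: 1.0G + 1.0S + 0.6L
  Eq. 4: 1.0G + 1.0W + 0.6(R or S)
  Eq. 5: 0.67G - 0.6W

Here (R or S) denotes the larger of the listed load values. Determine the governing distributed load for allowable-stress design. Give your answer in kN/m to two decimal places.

60.83 kN/m

(R or S) → S = 20.7 kN/m.
Eq. 1: 1.0(21.7) = 21.70
Eq. 2: 1.0(21.7) + 1.0(23.6) + 0.75(20.7) = 21.70 + 23.60 + 15.53 = 60.83
Eq. 3: 1.0(21.7) + 1.0(20.7) + 0.6(23.6) = 21.70 + 20.70 + 14.16 = 56.56
Eq. 4: 1.0(21.7) + 1.0(11.4) + 0.6(20.7) = 21.70 + 11.40 + 12.42 = 45.52
Eq. 5: 0.67(21.7) - 0.6(11.4) = 14.54 - 6.84 = 7.70
Combination 2 governs: w = 60.83 kN/m.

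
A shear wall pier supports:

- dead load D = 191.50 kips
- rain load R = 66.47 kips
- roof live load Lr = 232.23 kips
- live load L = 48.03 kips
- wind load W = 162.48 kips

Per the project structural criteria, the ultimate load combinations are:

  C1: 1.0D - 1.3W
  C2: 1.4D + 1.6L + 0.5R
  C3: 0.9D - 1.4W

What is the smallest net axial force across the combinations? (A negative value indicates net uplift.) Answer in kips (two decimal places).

-55.12 kips

C1: 1.0(191.50) - 1.3(162.48) = -19.72
C2: 1.4(191.50) + 1.6(48.03) + 0.5(66.47) = 378.18
C3: 0.9(191.50) - 1.4(162.48) = -55.12
Combination 3 gives the minimum: -55.12 kips.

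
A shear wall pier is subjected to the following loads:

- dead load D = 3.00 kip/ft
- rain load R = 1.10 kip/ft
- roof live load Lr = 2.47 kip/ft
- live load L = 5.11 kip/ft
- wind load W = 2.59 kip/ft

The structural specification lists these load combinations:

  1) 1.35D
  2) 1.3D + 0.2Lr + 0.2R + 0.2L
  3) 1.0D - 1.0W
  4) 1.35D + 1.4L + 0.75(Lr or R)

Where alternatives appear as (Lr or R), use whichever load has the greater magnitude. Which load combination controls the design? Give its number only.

Combination 4

(Lr or R) → Lr = 2.47 kip/ft.
1) 1.35(3.00) = 4.05
2) 1.3(3.00) + 0.2(2.47) + 0.2(1.10) + 0.2(5.11) = 5.64
3) 1.0(3.00) - 1.0(2.59) = 3.00 - 2.59 = 0.41
4) 1.35(3.00) + 1.4(5.11) + 0.75(2.47) = 13.06
The largest value is 13.06 kip/ft from combination 4.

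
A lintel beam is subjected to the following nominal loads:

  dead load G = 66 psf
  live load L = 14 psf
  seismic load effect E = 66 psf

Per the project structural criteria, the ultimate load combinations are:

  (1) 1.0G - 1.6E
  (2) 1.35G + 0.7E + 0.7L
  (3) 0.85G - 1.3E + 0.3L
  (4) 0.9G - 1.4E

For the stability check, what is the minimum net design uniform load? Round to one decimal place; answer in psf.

-39.6 psf

(1) 1.0(66) - 1.6(66) = 66.0 - 105.6 = -39.6
(2) 1.35(66) + 0.7(66) + 0.7(14) = 89.1 + 46.2 + 9.8 = 145.1
(3) 0.85(66) - 1.3(66) + 0.3(14) = 56.1 - 85.8 + 4.2 = -25.5
(4) 0.9(66) - 1.4(66) = 59.4 - 92.4 = -33.0
Combination 1 gives the minimum: -39.6 psf.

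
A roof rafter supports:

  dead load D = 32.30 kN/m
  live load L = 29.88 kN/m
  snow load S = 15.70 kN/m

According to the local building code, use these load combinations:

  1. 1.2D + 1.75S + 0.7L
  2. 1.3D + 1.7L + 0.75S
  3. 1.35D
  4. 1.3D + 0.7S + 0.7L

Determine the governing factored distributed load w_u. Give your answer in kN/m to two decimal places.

1. 1.2(32.30) + 1.75(15.70) + 0.7(29.88) = 87.15
2. 1.3(32.30) + 1.7(29.88) + 0.75(15.70) = 104.56
3. 1.35(32.30) = 43.61
4. 1.3(32.30) + 0.7(15.70) + 0.7(29.88) = 41.99 + 10.99 + 20.92 = 73.90
Maximum is from combination 2.

104.56 kN/m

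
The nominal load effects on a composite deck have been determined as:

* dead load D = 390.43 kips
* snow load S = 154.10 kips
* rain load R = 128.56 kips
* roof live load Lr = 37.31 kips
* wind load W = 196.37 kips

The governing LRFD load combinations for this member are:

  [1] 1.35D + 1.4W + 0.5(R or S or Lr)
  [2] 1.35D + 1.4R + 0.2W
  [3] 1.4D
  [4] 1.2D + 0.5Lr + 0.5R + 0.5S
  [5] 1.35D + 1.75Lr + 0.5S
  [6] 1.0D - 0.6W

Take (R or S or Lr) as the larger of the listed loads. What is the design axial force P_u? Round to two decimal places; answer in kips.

879.05 kips

(R or S or Lr) → S = 154.10 kips.
[1] 1.35(390.43) + 1.4(196.37) + 0.5(154.10) = 879.05
[2] 1.35(390.43) + 1.4(128.56) + 0.2(196.37) = 746.34
[3] 1.4(390.43) = 546.60
[4] 1.2(390.43) + 0.5(37.31) + 0.5(128.56) + 0.5(154.10) = 628.50
[5] 1.35(390.43) + 1.75(37.31) + 0.5(154.10) = 669.42
[6] 1.0(390.43) - 0.6(196.37) = 272.61
Maximum is from combination 1.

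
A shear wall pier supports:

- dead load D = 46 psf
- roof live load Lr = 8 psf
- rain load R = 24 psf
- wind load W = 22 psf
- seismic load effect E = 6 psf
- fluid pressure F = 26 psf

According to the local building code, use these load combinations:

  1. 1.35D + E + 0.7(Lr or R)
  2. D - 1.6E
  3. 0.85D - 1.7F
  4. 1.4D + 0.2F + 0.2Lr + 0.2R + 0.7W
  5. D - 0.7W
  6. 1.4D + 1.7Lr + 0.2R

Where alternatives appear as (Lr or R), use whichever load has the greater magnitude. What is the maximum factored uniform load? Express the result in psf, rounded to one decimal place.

91.4 psf

(Lr or R) → R = 24 psf.
1. 1.35(46) + 1.0(6) + 0.7(24) = 62.1 + 6.0 + 16.8 = 84.9
2. 1.0(46) - 1.6(6) = 46.0 - 9.6 = 36.4
3. 0.85(46) - 1.7(26) = 39.1 - 44.2 = -5.1
4. 1.4(46) + 0.2(26) + 0.2(8) + 0.2(24) + 0.7(22) = 64.4 + 5.2 + 1.6 + 4.8 + 15.4 = 91.4
5. 1.0(46) - 0.7(22) = 46.0 - 15.4 = 30.6
6. 1.4(46) + 1.7(8) + 0.2(24) = 64.4 + 13.6 + 4.8 = 82.8
Combination 4 governs: q_u = 91.4 psf.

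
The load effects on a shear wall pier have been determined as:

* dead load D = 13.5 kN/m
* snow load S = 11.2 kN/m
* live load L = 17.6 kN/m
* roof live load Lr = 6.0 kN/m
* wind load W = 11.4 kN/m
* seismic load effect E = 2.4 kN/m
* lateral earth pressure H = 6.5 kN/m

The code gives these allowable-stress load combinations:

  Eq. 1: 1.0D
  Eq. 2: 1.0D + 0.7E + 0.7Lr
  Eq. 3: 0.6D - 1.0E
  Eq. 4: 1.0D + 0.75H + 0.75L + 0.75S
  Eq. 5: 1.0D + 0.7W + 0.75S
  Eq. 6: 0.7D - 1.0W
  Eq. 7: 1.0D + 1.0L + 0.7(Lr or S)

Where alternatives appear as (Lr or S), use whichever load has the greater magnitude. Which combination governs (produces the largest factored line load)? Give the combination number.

(Lr or S) → S = 11.2 kN/m.
Eq. 1: 1.0(13.5) = 13.50
Eq. 2: 1.0(13.5) + 0.7(2.4) + 0.7(6.0) = 13.50 + 1.68 + 4.20 = 19.38
Eq. 3: 0.6(13.5) - 1.0(2.4) = 8.10 - 2.40 = 5.70
Eq. 4: 1.0(13.5) + 0.75(6.5) + 0.75(17.6) + 0.75(11.2) = 13.50 + 4.88 + 13.20 + 8.40 = 39.98
Eq. 5: 1.0(13.5) + 0.7(11.4) + 0.75(11.2) = 13.50 + 7.98 + 8.40 = 29.88
Eq. 6: 0.7(13.5) - 1.0(11.4) = 9.45 - 11.40 = -1.95
Eq. 7: 1.0(13.5) + 1.0(17.6) + 0.7(11.2) = 13.50 + 17.60 + 7.84 = 38.94
The largest value is 39.98 kN/m from combination 4.

Combination 4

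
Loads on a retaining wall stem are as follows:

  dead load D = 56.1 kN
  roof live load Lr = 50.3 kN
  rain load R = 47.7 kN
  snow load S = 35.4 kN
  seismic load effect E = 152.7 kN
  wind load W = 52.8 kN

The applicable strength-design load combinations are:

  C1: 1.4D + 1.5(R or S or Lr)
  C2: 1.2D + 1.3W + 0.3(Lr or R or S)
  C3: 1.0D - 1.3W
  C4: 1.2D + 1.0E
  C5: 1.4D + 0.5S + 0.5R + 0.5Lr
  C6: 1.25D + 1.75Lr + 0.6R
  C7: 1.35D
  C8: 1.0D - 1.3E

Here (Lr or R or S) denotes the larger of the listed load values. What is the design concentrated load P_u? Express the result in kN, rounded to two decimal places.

220.02 kN

(R or S or Lr) → Lr = 50.3 kN; (Lr or R or S) → Lr = 50.3 kN.
C1: 1.4(56.1) + 1.5(50.3) = 153.99
C2: 1.2(56.1) + 1.3(52.8) + 0.3(50.3) = 151.05
C3: 1.0(56.1) - 1.3(52.8) = -12.54
C4: 1.2(56.1) + 1.0(152.7) = 220.02
C5: 1.4(56.1) + 0.5(35.4) + 0.5(47.7) + 0.5(50.3) = 145.24
C6: 1.25(56.1) + 1.75(50.3) + 0.6(47.7) = 186.77
C7: 1.35(56.1) = 75.74
C8: 1.0(56.1) - 1.3(152.7) = -142.41
Combination 4 governs: P_u = 220.02 kN.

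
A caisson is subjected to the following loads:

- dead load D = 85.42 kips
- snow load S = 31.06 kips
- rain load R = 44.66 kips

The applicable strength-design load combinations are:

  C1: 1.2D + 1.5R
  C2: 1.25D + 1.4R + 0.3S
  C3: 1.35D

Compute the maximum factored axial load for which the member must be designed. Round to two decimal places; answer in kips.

178.62 kips

C1: 1.2(85.42) + 1.5(44.66) = 102.50 + 66.99 = 169.49
C2: 1.25(85.42) + 1.4(44.66) + 0.3(31.06) = 106.78 + 62.52 + 9.32 = 178.62
C3: 1.35(85.42) = 115.32
The controlling combination is 2, giving 178.62 kips.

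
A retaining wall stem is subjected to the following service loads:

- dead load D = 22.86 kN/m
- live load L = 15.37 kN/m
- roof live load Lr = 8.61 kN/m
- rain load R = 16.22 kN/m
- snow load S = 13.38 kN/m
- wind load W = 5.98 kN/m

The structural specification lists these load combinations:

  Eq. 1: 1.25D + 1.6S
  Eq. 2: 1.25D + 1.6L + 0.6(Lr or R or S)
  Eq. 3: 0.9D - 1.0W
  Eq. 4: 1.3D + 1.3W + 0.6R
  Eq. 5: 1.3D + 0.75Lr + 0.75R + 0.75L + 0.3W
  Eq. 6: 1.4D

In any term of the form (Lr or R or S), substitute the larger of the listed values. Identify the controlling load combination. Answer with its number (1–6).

Combination 2

(Lr or R or S) → R = 16.22 kN/m.
Eq. 1: 1.25(22.86) + 1.6(13.38) = 49.98
Eq. 2: 1.25(22.86) + 1.6(15.37) + 0.6(16.22) = 28.58 + 24.59 + 9.73 = 62.90
Eq. 3: 0.9(22.86) - 1.0(5.98) = 20.57 - 5.98 = 14.59
Eq. 4: 1.3(22.86) + 1.3(5.98) + 0.6(16.22) = 29.72 + 7.77 + 9.73 = 47.22
Eq. 5: 1.3(22.86) + 0.75(8.61) + 0.75(16.22) + 0.75(15.37) + 0.3(5.98) = 61.66
Eq. 6: 1.4(22.86) = 32.00
The largest value is 62.90 kN/m from combination 2.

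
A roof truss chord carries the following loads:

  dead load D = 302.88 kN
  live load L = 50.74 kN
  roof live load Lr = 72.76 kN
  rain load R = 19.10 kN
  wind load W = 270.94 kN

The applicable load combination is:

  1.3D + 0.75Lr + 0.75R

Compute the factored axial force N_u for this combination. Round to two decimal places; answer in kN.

462.64 kN

1.3(302.88) + 0.75(72.76) + 0.75(19.10) = 393.74 + 54.57 + 14.33 = 462.64
N_u = 462.64 kN.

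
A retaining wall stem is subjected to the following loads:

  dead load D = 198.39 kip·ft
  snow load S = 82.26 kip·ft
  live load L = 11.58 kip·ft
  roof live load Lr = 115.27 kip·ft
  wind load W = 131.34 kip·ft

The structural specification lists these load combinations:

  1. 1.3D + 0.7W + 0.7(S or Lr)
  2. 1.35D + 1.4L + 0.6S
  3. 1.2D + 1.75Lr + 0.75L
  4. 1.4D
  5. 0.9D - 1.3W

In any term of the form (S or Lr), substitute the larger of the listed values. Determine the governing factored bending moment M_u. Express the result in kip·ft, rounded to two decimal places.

448.48 kip·ft

(S or Lr) → Lr = 115.27 kip·ft.
1. 1.3(198.39) + 0.7(131.34) + 0.7(115.27) = 430.53
2. 1.35(198.39) + 1.4(11.58) + 0.6(82.26) = 333.39
3. 1.2(198.39) + 1.75(115.27) + 0.75(11.58) = 238.07 + 201.72 + 8.69 = 448.48
4. 1.4(198.39) = 277.75
5. 0.9(198.39) - 1.3(131.34) = 178.55 - 170.74 = 7.81
Maximum is from combination 3.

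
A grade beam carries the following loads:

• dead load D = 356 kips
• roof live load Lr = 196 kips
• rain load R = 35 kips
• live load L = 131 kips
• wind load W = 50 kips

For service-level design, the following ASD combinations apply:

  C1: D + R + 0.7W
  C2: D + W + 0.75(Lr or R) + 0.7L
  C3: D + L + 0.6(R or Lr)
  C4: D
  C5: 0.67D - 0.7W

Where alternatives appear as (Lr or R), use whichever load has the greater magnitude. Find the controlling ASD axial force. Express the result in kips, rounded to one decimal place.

(Lr or R) → Lr = 196 kips; (R or Lr) → Lr = 196 kips.
C1: 1.0(356) + 1.0(35) + 0.7(50) = 356.0 + 35.0 + 35.0 = 426.0
C2: 1.0(356) + 1.0(50) + 0.75(196) + 0.7(131) = 356.0 + 50.0 + 147.0 + 91.7 = 644.7
C3: 1.0(356) + 1.0(131) + 0.6(196) = 356.0 + 131.0 + 117.6 = 604.6
C4: 1.0(356) = 356.0
C5: 0.67(356) - 0.7(50) = 238.5 - 35.0 = 203.5
Combination 2 governs: P = 644.7 kips.

644.7 kips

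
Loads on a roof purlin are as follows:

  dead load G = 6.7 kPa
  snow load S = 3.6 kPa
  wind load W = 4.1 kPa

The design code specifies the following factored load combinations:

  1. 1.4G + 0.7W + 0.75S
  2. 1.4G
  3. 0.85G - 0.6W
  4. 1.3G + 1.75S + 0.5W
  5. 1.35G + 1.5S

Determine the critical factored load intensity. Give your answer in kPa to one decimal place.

17.1 kPa

1. 1.4(6.7) + 0.7(4.1) + 0.75(3.6) = 15.0
2. 1.4(6.7) = 9.4
3. 0.85(6.7) - 0.6(4.1) = 3.2
4. 1.3(6.7) + 1.75(3.6) + 0.5(4.1) = 17.1
5. 1.35(6.7) + 1.5(3.6) = 14.4
The controlling combination is 4, giving 17.1 kPa.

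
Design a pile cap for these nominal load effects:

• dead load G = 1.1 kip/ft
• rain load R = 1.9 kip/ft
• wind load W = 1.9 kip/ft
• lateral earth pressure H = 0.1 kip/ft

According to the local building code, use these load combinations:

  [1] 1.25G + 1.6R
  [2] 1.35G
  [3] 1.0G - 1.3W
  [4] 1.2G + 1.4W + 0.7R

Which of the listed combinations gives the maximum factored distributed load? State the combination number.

[1] 1.25(1.1) + 1.6(1.9) = 4.42
[2] 1.35(1.1) = 1.49
[3] 1.0(1.1) - 1.3(1.9) = -1.37
[4] 1.2(1.1) + 1.4(1.9) + 0.7(1.9) = 5.31
The largest value is 5.31 kip/ft from combination 4.

Combination 4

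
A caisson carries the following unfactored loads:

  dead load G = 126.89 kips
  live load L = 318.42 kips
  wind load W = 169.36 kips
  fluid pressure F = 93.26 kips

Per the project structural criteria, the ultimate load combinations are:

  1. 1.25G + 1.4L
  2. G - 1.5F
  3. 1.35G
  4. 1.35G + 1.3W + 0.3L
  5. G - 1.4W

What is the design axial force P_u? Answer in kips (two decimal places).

604.40 kips

1. 1.25(126.89) + 1.4(318.42) = 158.61 + 445.79 = 604.40
2. 1.0(126.89) - 1.5(93.26) = 126.89 - 139.89 = -13.00
3. 1.35(126.89) = 171.30
4. 1.35(126.89) + 1.3(169.36) + 0.3(318.42) = 171.30 + 220.17 + 95.53 = 487.00
5. 1.0(126.89) - 1.4(169.36) = 126.89 - 237.10 = -110.21
Combination 1 governs: P_u = 604.40 kips.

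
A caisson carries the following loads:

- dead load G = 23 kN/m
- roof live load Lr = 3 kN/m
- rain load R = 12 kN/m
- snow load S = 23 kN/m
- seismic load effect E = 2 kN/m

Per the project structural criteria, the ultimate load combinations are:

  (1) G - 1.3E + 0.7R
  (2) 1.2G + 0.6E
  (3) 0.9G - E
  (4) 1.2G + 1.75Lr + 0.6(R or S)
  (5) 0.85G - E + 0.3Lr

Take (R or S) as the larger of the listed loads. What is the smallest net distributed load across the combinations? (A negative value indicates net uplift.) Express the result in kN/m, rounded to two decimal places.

(R or S) → S = 23 kN/m.
(1) 1.0(23) - 1.3(2) + 0.7(12) = 23.00 - 2.60 + 8.40 = 28.80
(2) 1.2(23) + 0.6(2) = 27.60 + 1.20 = 28.80
(3) 0.9(23) - 1.0(2) = 20.70 - 2.00 = 18.70
(4) 1.2(23) + 1.75(3) + 0.6(23) = 27.60 + 5.25 + 13.80 = 46.65
(5) 0.85(23) - 1.0(2) + 0.3(3) = 19.55 - 2.00 + 0.90 = 18.45
Combination 5 gives the minimum: 18.45 kN/m.

18.45 kN/m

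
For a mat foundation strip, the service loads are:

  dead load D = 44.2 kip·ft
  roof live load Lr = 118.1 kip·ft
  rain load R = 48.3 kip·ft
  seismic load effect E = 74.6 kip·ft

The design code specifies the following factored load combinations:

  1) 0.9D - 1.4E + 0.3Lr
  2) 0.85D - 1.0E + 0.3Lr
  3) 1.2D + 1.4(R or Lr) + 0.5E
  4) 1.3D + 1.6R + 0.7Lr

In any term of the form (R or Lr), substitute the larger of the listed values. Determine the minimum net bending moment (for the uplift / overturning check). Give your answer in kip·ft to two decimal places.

-29.23 kip·ft

(R or Lr) → Lr = 118.1 kip·ft.
1) 0.9(44.2) - 1.4(74.6) + 0.3(118.1) = 39.78 - 104.44 + 35.43 = -29.23
2) 0.85(44.2) - 1.0(74.6) + 0.3(118.1) = 37.57 - 74.60 + 35.43 = -1.60
3) 1.2(44.2) + 1.4(118.1) + 0.5(74.6) = 53.04 + 165.34 + 37.30 = 255.68
4) 1.3(44.2) + 1.6(48.3) + 0.7(118.1) = 57.46 + 77.28 + 82.67 = 217.41
Combination 1 gives the minimum: -29.23 kip·ft.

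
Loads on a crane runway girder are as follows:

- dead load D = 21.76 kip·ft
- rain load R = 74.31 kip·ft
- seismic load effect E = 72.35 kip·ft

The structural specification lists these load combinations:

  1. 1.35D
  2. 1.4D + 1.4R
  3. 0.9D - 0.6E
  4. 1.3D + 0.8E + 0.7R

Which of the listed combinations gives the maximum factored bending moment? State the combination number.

Combination 4

1. 1.35(21.76) = 29.38
2. 1.4(21.76) + 1.4(74.31) = 134.50
3. 0.9(21.76) - 0.6(72.35) = -23.83
4. 1.3(21.76) + 0.8(72.35) + 0.7(74.31) = 138.19
The largest value is 138.19 kip·ft from combination 4.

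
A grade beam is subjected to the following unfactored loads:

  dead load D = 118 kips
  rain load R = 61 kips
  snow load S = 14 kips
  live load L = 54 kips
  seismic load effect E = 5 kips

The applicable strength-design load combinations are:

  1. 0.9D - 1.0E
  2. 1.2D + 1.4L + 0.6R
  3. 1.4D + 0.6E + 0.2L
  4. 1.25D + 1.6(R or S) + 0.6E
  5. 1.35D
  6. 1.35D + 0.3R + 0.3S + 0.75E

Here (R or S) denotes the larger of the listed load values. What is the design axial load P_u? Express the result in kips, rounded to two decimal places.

(R or S) → R = 61 kips.
1. 0.9(118) - 1.0(5) = 106.20 - 5.00 = 101.20
2. 1.2(118) + 1.4(54) + 0.6(61) = 141.60 + 75.60 + 36.60 = 253.80
3. 1.4(118) + 0.6(5) + 0.2(54) = 165.20 + 3.00 + 10.80 = 179.00
4. 1.25(118) + 1.6(61) + 0.6(5) = 147.50 + 97.60 + 3.00 = 248.10
5. 1.35(118) = 159.30
6. 1.35(118) + 0.3(61) + 0.3(14) + 0.75(5) = 159.30 + 18.30 + 4.20 + 3.75 = 185.55
The controlling combination is 2, giving 253.80 kips.

253.80 kips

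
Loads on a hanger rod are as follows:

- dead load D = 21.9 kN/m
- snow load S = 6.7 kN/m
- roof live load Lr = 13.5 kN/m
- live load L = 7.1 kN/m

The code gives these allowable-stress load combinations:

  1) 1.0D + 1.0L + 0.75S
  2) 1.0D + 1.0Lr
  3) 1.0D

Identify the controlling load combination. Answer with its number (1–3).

Combination 2

1) 1.0(21.9) + 1.0(7.1) + 0.75(6.7) = 21.9 + 7.1 + 5.0 = 34.0
2) 1.0(21.9) + 1.0(13.5) = 21.9 + 13.5 = 35.4
3) 1.0(21.9) = 21.9
The largest value is 35.4 kN/m from combination 2.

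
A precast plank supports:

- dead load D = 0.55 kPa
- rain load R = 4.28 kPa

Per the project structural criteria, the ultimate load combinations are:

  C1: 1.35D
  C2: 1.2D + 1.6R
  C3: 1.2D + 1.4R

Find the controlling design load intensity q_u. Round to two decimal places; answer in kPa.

C1: 1.35(0.55) = 0.74
C2: 1.2(0.55) + 1.6(4.28) = 7.51
C3: 1.2(0.55) + 1.4(4.28) = 6.65
Maximum is from combination 2.

7.51 kPa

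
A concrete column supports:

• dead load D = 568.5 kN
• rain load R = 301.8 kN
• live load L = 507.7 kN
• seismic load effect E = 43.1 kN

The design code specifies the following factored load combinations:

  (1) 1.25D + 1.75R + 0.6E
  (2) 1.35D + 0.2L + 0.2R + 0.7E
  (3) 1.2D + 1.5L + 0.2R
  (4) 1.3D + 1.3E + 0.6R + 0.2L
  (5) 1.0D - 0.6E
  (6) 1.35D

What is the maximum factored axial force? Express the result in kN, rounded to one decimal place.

1504.1 kN

(1) 1.25(568.5) + 1.75(301.8) + 0.6(43.1) = 1264.6
(2) 1.35(568.5) + 0.2(507.7) + 0.2(301.8) + 0.7(43.1) = 959.5
(3) 1.2(568.5) + 1.5(507.7) + 0.2(301.8) = 1504.1
(4) 1.3(568.5) + 1.3(43.1) + 0.6(301.8) + 0.2(507.7) = 739.1 + 56.0 + 181.1 + 101.5 = 1077.7
(5) 1.0(568.5) - 0.6(43.1) = 568.5 - 25.9 = 542.6
(6) 1.35(568.5) = 767.5
Combination 3 governs: N_u = 1504.1 kN.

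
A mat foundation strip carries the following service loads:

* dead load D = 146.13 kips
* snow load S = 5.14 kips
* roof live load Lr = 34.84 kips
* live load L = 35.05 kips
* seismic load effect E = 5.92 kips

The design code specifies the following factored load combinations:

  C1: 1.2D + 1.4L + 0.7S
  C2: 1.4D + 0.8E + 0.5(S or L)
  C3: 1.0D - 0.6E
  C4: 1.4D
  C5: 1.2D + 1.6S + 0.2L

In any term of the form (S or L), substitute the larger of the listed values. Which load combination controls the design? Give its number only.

(S or L) → L = 35.05 kips.
C1: 1.2(146.13) + 1.4(35.05) + 0.7(5.14) = 228.02
C2: 1.4(146.13) + 0.8(5.92) + 0.5(35.05) = 226.84
C3: 1.0(146.13) - 0.6(5.92) = 146.13 - 3.55 = 142.58
C4: 1.4(146.13) = 204.58
C5: 1.2(146.13) + 1.6(5.14) + 0.2(35.05) = 175.36 + 8.22 + 7.01 = 190.59
The largest value is 228.02 kips from combination 1.

Combination 1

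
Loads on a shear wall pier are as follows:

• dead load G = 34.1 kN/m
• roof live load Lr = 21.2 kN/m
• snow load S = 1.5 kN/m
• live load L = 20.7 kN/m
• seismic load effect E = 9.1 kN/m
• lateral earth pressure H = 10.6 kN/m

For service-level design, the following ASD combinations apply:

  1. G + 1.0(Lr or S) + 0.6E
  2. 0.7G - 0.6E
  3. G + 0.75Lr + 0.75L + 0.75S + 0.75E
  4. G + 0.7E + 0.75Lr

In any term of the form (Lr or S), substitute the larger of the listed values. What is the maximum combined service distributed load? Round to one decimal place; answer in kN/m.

(Lr or S) → Lr = 21.2 kN/m.
1. 1.0(34.1) + 1.0(21.2) + 0.6(9.1) = 34.1 + 21.2 + 5.5 = 60.8
2. 0.7(34.1) - 0.6(9.1) = 23.9 - 5.5 = 18.4
3. 1.0(34.1) + 0.75(21.2) + 0.75(20.7) + 0.75(1.5) + 0.75(9.1) = 73.5
4. 1.0(34.1) + 0.7(9.1) + 0.75(21.2) = 34.1 + 6.4 + 15.9 = 56.4
Maximum is from combination 3.

73.5 kN/m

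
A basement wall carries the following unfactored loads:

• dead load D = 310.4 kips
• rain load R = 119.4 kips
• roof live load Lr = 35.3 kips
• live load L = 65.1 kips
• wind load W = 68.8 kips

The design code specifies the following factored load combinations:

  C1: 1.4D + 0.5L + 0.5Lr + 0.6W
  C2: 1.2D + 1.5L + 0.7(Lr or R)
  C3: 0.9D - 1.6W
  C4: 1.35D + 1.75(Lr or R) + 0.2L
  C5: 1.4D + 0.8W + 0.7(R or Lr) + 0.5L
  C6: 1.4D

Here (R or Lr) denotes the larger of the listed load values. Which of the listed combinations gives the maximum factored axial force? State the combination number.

(Lr or R) → R = 119.4 kips; (R or Lr) → R = 119.4 kips.
C1: 1.4(310.4) + 0.5(65.1) + 0.5(35.3) + 0.6(68.8) = 526.0
C2: 1.2(310.4) + 1.5(65.1) + 0.7(119.4) = 553.7
C3: 0.9(310.4) - 1.6(68.8) = 169.3
C4: 1.35(310.4) + 1.75(119.4) + 0.2(65.1) = 641.0
C5: 1.4(310.4) + 0.8(68.8) + 0.7(119.4) + 0.5(65.1) = 605.7
C6: 1.4(310.4) = 434.6
The largest value is 641.0 kips from combination 4.

Combination 4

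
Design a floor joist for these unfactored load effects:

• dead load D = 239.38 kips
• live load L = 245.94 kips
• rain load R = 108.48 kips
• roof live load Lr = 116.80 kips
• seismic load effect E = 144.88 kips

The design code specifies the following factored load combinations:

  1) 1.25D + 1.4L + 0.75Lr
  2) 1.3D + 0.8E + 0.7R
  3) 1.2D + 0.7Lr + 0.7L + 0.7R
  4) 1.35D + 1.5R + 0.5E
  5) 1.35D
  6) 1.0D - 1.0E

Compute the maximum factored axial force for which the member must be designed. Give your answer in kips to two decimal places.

731.14 kips

1) 1.25(239.38) + 1.4(245.94) + 0.75(116.80) = 731.14
2) 1.3(239.38) + 0.8(144.88) + 0.7(108.48) = 311.19 + 115.90 + 75.94 = 503.03
3) 1.2(239.38) + 0.7(116.80) + 0.7(245.94) + 0.7(108.48) = 617.11
4) 1.35(239.38) + 1.5(108.48) + 0.5(144.88) = 323.16 + 162.72 + 72.44 = 558.32
5) 1.35(239.38) = 323.16
6) 1.0(239.38) - 1.0(144.88) = 239.38 - 144.88 = 94.50
The controlling combination is 1, giving 731.14 kips.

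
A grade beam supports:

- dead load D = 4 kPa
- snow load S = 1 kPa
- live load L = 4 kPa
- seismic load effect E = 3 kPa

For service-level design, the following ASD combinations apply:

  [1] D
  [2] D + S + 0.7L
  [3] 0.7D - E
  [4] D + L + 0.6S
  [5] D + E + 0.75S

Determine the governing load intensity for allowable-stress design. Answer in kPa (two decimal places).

[1] 1.0(4) = 4.00
[2] 1.0(4) + 1.0(1) + 0.7(4) = 7.80
[3] 0.7(4) - 1.0(3) = -0.20
[4] 1.0(4) + 1.0(4) + 0.6(1) = 8.60
[5] 1.0(4) + 1.0(3) + 0.75(1) = 7.75
Maximum is from combination 4.

8.60 kPa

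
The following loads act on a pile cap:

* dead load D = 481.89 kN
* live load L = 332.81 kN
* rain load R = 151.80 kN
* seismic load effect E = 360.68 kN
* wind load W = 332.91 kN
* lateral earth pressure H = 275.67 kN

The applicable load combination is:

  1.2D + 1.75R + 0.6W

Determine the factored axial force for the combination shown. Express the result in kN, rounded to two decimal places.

1043.66 kN

1.2(481.89) + 1.75(151.80) + 0.6(332.91) = 1043.66
N_u = 1043.66 kN.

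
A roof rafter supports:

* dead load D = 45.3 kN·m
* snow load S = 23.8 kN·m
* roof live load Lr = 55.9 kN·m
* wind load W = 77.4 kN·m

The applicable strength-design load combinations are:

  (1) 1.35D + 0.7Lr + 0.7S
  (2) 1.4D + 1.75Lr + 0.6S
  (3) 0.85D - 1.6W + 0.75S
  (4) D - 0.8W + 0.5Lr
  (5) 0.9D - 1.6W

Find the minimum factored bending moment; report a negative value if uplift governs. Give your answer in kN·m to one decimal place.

(1) 1.35(45.3) + 0.7(55.9) + 0.7(23.8) = 116.9
(2) 1.4(45.3) + 1.75(55.9) + 0.6(23.8) = 63.4 + 97.8 + 14.3 = 175.5
(3) 0.85(45.3) - 1.6(77.4) + 0.75(23.8) = -67.5
(4) 1.0(45.3) - 0.8(77.4) + 0.5(55.9) = 11.3
(5) 0.9(45.3) - 1.6(77.4) = -83.1
Combination 5 gives the minimum: -83.1 kN·m.

-83.1 kN·m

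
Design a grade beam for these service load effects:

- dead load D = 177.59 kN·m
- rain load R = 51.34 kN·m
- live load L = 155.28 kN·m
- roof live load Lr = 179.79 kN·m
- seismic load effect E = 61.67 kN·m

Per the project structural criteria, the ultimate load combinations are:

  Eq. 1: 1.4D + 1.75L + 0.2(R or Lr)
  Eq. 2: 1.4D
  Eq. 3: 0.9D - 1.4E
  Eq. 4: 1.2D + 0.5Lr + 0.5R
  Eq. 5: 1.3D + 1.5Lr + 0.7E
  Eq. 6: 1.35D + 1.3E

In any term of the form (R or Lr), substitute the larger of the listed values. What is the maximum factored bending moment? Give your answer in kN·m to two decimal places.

(R or Lr) → Lr = 179.79 kN·m.
Eq. 1: 1.4(177.59) + 1.75(155.28) + 0.2(179.79) = 556.32
Eq. 2: 1.4(177.59) = 248.63
Eq. 3: 0.9(177.59) - 1.4(61.67) = 159.83 - 86.34 = 73.49
Eq. 4: 1.2(177.59) + 0.5(179.79) + 0.5(51.34) = 328.67
Eq. 5: 1.3(177.59) + 1.5(179.79) + 0.7(61.67) = 543.72
Eq. 6: 1.35(177.59) + 1.3(61.67) = 239.75 + 80.17 = 319.92
Maximum is from combination 1.

556.32 kN·m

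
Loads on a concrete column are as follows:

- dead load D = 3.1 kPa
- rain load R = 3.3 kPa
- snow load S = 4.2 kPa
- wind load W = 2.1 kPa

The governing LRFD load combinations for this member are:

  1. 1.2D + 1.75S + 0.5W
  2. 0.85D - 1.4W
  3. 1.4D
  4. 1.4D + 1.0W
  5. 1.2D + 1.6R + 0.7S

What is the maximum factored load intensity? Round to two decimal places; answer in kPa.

1. 1.2(3.1) + 1.75(4.2) + 0.5(2.1) = 3.72 + 7.35 + 1.05 = 12.12
2. 0.85(3.1) - 1.4(2.1) = -0.31
3. 1.4(3.1) = 4.34
4. 1.4(3.1) + 1.0(2.1) = 4.34 + 2.10 = 6.44
5. 1.2(3.1) + 1.6(3.3) + 0.7(4.2) = 3.72 + 5.28 + 2.94 = 11.94
Combination 1 governs: q_u = 12.12 kPa.

12.12 kPa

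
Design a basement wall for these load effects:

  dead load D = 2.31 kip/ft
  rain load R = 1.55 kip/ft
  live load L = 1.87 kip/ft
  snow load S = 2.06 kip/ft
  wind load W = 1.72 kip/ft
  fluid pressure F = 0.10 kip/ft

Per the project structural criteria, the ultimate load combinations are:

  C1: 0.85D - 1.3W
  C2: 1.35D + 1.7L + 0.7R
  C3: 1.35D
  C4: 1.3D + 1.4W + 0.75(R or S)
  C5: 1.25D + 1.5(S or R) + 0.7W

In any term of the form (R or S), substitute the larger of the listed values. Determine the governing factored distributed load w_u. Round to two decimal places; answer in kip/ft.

7.38 kip/ft

(R or S) → S = 2.06 kip/ft; (S or R) → S = 2.06 kip/ft.
C1: 0.85(2.31) - 1.3(1.72) = -0.27
C2: 1.35(2.31) + 1.7(1.87) + 0.7(1.55) = 7.38
C3: 1.35(2.31) = 3.12
C4: 1.3(2.31) + 1.4(1.72) + 0.75(2.06) = 3.00 + 2.41 + 1.55 = 6.96
C5: 1.25(2.31) + 1.5(2.06) + 0.7(1.72) = 2.89 + 3.09 + 1.20 = 7.18
Maximum is from combination 2.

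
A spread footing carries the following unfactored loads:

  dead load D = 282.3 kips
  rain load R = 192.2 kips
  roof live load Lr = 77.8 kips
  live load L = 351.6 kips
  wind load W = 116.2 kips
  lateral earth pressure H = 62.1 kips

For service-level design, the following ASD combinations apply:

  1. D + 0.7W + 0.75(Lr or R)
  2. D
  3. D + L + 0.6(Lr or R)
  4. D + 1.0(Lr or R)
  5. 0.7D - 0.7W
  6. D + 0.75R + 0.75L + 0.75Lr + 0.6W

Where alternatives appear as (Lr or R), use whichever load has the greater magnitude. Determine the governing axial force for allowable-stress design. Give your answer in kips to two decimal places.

818.22 kips

(Lr or R) → R = 192.2 kips.
1. 1.0(282.3) + 0.7(116.2) + 0.75(192.2) = 282.30 + 81.34 + 144.15 = 507.79
2. 1.0(282.3) = 282.30
3. 1.0(282.3) + 1.0(351.6) + 0.6(192.2) = 282.30 + 351.60 + 115.32 = 749.22
4. 1.0(282.3) + 1.0(192.2) = 282.30 + 192.20 = 474.50
5. 0.7(282.3) - 0.7(116.2) = 197.61 - 81.34 = 116.27
6. 1.0(282.3) + 0.75(192.2) + 0.75(351.6) + 0.75(77.8) + 0.6(116.2) = 282.30 + 144.15 + 263.70 + 58.35 + 69.72 = 818.22
Combination 6 governs: P = 818.22 kips.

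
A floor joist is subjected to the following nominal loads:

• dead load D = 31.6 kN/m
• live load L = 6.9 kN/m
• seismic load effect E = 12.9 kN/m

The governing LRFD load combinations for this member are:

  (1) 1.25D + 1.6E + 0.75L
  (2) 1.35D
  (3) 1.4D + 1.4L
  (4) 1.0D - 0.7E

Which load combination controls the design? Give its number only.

Combination 1

(1) 1.25(31.6) + 1.6(12.9) + 0.75(6.9) = 39.50 + 20.64 + 5.18 = 65.32
(2) 1.35(31.6) = 42.66
(3) 1.4(31.6) + 1.4(6.9) = 44.24 + 9.66 = 53.90
(4) 1.0(31.6) - 0.7(12.9) = 31.60 - 9.03 = 22.57
The largest value is 65.32 kN/m from combination 1.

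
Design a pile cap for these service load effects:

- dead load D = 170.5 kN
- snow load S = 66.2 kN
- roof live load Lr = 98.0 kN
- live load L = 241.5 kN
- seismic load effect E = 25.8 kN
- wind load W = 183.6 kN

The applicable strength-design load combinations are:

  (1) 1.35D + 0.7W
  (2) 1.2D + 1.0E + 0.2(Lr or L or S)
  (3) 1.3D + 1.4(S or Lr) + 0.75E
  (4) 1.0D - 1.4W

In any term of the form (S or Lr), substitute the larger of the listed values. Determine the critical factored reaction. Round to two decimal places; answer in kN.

378.20 kN

(Lr or L or S) → L = 241.5 kN; (S or Lr) → Lr = 98.0 kN.
(1) 1.35(170.5) + 0.7(183.6) = 358.70
(2) 1.2(170.5) + 1.0(25.8) + 0.2(241.5) = 278.70
(3) 1.3(170.5) + 1.4(98.0) + 0.75(25.8) = 378.20
(4) 1.0(170.5) - 1.4(183.6) = -86.54
The controlling combination is 3, giving 378.20 kN.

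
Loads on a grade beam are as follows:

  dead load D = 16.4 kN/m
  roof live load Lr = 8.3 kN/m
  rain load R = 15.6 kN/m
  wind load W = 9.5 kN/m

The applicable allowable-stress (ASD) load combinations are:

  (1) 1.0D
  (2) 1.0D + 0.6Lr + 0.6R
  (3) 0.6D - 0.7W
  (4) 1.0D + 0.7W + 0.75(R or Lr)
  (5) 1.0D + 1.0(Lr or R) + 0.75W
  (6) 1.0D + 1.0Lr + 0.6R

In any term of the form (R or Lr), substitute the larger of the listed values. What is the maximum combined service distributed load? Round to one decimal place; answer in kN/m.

(R or Lr) → R = 15.6 kN/m; (Lr or R) → R = 15.6 kN/m.
(1) 1.0(16.4) = 16.4
(2) 1.0(16.4) + 0.6(8.3) + 0.6(15.6) = 30.7
(3) 0.6(16.4) - 0.7(9.5) = 3.2
(4) 1.0(16.4) + 0.7(9.5) + 0.75(15.6) = 16.4 + 6.7 + 11.7 = 34.8
(5) 1.0(16.4) + 1.0(15.6) + 0.75(9.5) = 16.4 + 15.6 + 7.1 = 39.1
(6) 1.0(16.4) + 1.0(8.3) + 0.6(15.6) = 16.4 + 8.3 + 9.4 = 34.1
The controlling combination is 5, giving 39.1 kN/m.

39.1 kN/m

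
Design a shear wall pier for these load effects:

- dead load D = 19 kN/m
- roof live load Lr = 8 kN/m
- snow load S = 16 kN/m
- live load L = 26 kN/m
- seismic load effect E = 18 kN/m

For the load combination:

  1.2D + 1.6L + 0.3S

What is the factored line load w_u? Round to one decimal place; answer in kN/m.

69.2 kN/m

1.2(19) + 1.6(26) + 0.3(16) = 69.2
w_u = 69.2 kN/m.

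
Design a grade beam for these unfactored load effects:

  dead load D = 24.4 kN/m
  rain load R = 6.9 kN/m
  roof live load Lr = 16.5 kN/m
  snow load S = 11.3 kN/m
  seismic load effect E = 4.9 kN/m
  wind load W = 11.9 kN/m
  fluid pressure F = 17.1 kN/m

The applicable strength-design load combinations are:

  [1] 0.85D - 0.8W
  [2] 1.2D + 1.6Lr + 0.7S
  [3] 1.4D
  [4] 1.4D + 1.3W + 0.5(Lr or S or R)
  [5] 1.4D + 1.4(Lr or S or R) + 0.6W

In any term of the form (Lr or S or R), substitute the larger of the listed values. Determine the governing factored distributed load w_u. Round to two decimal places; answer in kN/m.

(Lr or S or R) → Lr = 16.5 kN/m.
[1] 0.85(24.4) - 0.8(11.9) = 20.74 - 9.52 = 11.22
[2] 1.2(24.4) + 1.6(16.5) + 0.7(11.3) = 29.28 + 26.40 + 7.91 = 63.59
[3] 1.4(24.4) = 34.16
[4] 1.4(24.4) + 1.3(11.9) + 0.5(16.5) = 34.16 + 15.47 + 8.25 = 57.88
[5] 1.4(24.4) + 1.4(16.5) + 0.6(11.9) = 34.16 + 23.10 + 7.14 = 64.40
Combination 5 governs: w_u = 64.40 kN/m.

64.40 kN/m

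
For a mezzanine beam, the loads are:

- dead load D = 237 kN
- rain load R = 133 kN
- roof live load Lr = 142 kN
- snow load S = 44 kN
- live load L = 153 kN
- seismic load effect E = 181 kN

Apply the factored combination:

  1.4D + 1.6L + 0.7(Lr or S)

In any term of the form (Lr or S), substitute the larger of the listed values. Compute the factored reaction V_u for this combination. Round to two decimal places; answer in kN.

(Lr or S) → Lr = 142 kN.
1.4(237) + 1.6(153) + 0.7(142) = 331.80 + 244.80 + 99.40 = 676.00
V_u = 676.00 kN.

676.00 kN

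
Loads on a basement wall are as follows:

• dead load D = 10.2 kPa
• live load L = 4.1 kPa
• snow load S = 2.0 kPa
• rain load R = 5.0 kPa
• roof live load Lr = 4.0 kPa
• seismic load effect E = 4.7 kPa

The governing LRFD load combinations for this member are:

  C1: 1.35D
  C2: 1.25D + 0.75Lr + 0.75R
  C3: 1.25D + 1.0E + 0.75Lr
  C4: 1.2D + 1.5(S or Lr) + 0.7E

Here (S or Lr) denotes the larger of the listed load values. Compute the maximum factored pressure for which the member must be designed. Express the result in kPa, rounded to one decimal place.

21.5 kPa

(S or Lr) → Lr = 4.0 kPa.
C1: 1.35(10.2) = 13.8
C2: 1.25(10.2) + 0.75(4.0) + 0.75(5.0) = 19.5
C3: 1.25(10.2) + 1.0(4.7) + 0.75(4.0) = 20.5
C4: 1.2(10.2) + 1.5(4.0) + 0.7(4.7) = 21.5
Maximum is from combination 4.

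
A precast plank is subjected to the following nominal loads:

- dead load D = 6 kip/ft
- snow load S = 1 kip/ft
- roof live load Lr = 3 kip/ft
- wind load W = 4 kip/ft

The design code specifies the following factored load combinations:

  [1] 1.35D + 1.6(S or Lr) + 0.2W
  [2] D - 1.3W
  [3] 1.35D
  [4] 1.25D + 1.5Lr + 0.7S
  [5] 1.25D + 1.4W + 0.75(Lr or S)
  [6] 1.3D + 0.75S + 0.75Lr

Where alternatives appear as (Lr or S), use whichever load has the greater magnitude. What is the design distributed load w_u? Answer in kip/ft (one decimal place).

15.4 kip/ft

(S or Lr) → Lr = 3 kip/ft; (Lr or S) → Lr = 3 kip/ft.
[1] 1.35(6) + 1.6(3) + 0.2(4) = 8.1 + 4.8 + 0.8 = 13.7
[2] 1.0(6) - 1.3(4) = 6.0 - 5.2 = 0.8
[3] 1.35(6) = 8.1
[4] 1.25(6) + 1.5(3) + 0.7(1) = 7.5 + 4.5 + 0.7 = 12.7
[5] 1.25(6) + 1.4(4) + 0.75(3) = 7.5 + 5.6 + 2.3 = 15.4
[6] 1.3(6) + 0.75(1) + 0.75(3) = 10.8
Combination 5 governs: w_u = 15.4 kip/ft.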